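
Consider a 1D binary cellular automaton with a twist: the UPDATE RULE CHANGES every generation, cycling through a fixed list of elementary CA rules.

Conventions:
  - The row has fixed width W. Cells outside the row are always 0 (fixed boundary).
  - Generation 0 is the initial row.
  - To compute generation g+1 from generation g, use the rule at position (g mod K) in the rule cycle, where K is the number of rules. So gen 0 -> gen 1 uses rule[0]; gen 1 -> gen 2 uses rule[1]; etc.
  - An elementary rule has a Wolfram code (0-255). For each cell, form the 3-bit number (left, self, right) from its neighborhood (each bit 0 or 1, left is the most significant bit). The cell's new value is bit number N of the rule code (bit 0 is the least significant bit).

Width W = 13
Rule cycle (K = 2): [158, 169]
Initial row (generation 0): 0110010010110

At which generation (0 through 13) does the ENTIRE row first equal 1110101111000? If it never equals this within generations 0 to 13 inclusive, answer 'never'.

Gen 0: 0110010010110
Gen 1 (rule 158): 1101111110101
Gen 2 (rule 169): 1011111101010
Gen 3 (rule 158): 1011111001011
Gen 4 (rule 169): 0111110000110
Gen 5 (rule 158): 1111101001101
Gen 6 (rule 169): 1111010001010
Gen 7 (rule 158): 1110011011011
Gen 8 (rule 169): 1100010110110
Gen 9 (rule 158): 1010110100101
Gen 10 (rule 169): 0101101000010
Gen 11 (rule 158): 1101001100111
Gen 12 (rule 169): 1010001000110
Gen 13 (rule 158): 1011011101101

Answer: never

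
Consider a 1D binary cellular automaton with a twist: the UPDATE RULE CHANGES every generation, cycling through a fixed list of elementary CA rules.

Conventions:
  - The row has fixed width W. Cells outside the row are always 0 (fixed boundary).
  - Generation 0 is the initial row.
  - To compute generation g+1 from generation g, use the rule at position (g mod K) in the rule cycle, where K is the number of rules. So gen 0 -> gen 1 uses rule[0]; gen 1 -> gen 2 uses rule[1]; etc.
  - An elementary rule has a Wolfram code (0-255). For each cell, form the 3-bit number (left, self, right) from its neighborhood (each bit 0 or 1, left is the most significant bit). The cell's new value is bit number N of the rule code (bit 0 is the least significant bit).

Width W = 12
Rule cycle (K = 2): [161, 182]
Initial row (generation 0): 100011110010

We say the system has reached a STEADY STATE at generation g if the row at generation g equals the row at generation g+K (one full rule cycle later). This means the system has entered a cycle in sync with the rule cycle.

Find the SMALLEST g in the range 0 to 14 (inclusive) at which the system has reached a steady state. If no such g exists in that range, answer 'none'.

Answer: none

Derivation:
Gen 0: 100011110010
Gen 1 (rule 161): 001001100000
Gen 2 (rule 182): 011110010000
Gen 3 (rule 161): 001100000111
Gen 4 (rule 182): 010010001010
Gen 5 (rule 161): 000000100100
Gen 6 (rule 182): 000001111110
Gen 7 (rule 161): 111100111100
Gen 8 (rule 182): 011011011010
Gen 9 (rule 161): 000100100100
Gen 10 (rule 182): 001111111110
Gen 11 (rule 161): 100111111100
Gen 12 (rule 182): 111011111010
Gen 13 (rule 161): 010101110100
Gen 14 (rule 182): 111110101110
Gen 15 (rule 161): 011101010100
Gen 16 (rule 182): 101011111110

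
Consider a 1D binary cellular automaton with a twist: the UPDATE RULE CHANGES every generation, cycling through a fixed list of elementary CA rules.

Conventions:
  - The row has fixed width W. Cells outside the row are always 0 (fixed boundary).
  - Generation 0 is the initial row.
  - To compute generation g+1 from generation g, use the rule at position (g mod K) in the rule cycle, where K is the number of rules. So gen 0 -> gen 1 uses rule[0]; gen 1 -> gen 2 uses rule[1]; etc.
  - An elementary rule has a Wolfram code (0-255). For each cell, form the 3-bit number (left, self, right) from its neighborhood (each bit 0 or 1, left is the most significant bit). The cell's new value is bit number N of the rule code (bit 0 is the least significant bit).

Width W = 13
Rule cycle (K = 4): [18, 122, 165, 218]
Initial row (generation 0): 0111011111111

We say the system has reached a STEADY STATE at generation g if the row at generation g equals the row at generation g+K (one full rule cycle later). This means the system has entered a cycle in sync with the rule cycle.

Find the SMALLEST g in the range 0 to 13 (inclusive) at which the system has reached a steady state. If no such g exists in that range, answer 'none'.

Gen 0: 0111011111111
Gen 1 (rule 18): 1000000000000
Gen 2 (rule 122): 0100000000000
Gen 3 (rule 165): 0101111111111
Gen 4 (rule 218): 1001111111111
Gen 5 (rule 18): 0110000000000
Gen 6 (rule 122): 1111000000000
Gen 7 (rule 165): 0110011111111
Gen 8 (rule 218): 1111111111111
Gen 9 (rule 18): 0000000000000
Gen 10 (rule 122): 0000000000000
Gen 11 (rule 165): 1111111111111
Gen 12 (rule 218): 1111111111111
Gen 13 (rule 18): 0000000000000
Gen 14 (rule 122): 0000000000000
Gen 15 (rule 165): 1111111111111
Gen 16 (rule 218): 1111111111111
Gen 17 (rule 18): 0000000000000

Answer: 8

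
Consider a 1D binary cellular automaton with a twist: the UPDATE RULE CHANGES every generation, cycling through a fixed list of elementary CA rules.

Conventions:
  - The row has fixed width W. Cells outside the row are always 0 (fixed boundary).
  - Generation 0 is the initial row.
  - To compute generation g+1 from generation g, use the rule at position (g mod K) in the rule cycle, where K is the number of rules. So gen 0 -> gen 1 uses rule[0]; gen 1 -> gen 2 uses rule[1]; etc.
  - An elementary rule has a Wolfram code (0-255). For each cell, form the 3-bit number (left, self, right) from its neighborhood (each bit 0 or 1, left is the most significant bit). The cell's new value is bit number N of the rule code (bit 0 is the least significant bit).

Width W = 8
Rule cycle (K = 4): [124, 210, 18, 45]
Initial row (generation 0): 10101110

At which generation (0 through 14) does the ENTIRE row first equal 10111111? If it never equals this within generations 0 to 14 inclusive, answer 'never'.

Answer: 8

Derivation:
Gen 0: 10101110
Gen 1 (rule 124): 11111011
Gen 2 (rule 210): 01111001
Gen 3 (rule 18): 10000110
Gen 4 (rule 45): 10110100
Gen 5 (rule 124): 11111110
Gen 6 (rule 210): 01111111
Gen 7 (rule 18): 10000000
Gen 8 (rule 45): 10111111
Gen 9 (rule 124): 11100001
Gen 10 (rule 210): 01110010
Gen 11 (rule 18): 10001101
Gen 12 (rule 45): 10101011
Gen 13 (rule 124): 11111111
Gen 14 (rule 210): 01111111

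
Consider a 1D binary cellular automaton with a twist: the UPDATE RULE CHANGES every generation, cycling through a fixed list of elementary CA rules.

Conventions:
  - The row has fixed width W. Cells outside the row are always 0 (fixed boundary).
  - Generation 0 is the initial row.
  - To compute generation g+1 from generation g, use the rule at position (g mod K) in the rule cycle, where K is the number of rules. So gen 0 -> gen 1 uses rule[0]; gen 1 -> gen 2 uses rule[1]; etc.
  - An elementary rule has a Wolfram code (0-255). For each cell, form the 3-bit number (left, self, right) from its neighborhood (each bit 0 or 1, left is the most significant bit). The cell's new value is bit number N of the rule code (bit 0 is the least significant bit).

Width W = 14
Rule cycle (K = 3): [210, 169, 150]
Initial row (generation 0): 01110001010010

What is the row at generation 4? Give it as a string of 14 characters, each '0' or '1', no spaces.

Answer: 00011011100001

Derivation:
Gen 0: 01110001010010
Gen 1 (rule 210): 10111010001101
Gen 2 (rule 169): 01110100101010
Gen 3 (rule 150): 10100111101011
Gen 4 (rule 210): 00011011100001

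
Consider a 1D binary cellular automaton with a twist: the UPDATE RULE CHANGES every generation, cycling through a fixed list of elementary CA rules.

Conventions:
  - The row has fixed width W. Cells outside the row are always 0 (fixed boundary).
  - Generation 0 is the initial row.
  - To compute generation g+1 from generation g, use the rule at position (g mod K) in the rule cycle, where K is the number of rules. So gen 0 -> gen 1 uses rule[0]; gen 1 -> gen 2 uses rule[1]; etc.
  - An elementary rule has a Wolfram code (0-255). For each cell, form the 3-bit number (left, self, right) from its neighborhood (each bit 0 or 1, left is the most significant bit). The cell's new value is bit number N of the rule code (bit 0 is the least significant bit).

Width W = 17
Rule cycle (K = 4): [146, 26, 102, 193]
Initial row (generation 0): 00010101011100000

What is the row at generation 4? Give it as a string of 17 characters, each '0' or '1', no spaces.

Answer: 01110110010001011

Derivation:
Gen 0: 00010101011100000
Gen 1 (rule 146): 00100000001010000
Gen 2 (rule 26): 01010000010001000
Gen 3 (rule 102): 11110000110011000
Gen 4 (rule 193): 01110110010001011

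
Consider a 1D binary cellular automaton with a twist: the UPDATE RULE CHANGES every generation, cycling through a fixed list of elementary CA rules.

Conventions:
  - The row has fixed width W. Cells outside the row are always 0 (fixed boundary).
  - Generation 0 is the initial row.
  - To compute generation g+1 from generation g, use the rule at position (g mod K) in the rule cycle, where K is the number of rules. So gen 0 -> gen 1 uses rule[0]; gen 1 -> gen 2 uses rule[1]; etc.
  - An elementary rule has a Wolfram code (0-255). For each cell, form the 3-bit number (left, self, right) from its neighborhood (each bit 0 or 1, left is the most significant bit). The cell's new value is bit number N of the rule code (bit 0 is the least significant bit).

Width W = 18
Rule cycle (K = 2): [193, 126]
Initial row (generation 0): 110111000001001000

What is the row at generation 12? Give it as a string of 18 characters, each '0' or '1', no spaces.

Answer: 110011110000000001

Derivation:
Gen 0: 110111000001001000
Gen 1 (rule 193): 010011011100000011
Gen 2 (rule 126): 111111110110000111
Gen 3 (rule 193): 011111110010110011
Gen 4 (rule 126): 110000011111111111
Gen 5 (rule 193): 010111001111111111
Gen 6 (rule 126): 111101111000000001
Gen 7 (rule 193): 011100111011111100
Gen 8 (rule 126): 110111101110000110
Gen 9 (rule 193): 010011100110110010
Gen 10 (rule 126): 111110111111111111
Gen 11 (rule 193): 011110011111111111
Gen 12 (rule 126): 110011110000000001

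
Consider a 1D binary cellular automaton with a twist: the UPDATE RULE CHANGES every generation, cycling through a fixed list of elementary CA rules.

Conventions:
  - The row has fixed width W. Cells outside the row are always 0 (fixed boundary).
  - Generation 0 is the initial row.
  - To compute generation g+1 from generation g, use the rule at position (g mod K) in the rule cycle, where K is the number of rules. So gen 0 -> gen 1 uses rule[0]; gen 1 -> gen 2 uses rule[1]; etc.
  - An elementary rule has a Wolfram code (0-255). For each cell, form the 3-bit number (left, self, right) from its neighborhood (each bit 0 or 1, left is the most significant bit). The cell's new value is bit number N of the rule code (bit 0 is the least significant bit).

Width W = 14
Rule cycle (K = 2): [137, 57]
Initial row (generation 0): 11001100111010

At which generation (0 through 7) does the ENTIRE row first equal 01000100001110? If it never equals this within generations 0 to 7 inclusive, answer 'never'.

Answer: 3

Derivation:
Gen 0: 11001100111010
Gen 1 (rule 137): 10001000110000
Gen 2 (rule 57): 01100110101111
Gen 3 (rule 137): 01000100001110
Gen 4 (rule 57): 00110011101001
Gen 5 (rule 137): 10100011000000
Gen 6 (rule 57): 01011010111111
Gen 7 (rule 137): 00010000111110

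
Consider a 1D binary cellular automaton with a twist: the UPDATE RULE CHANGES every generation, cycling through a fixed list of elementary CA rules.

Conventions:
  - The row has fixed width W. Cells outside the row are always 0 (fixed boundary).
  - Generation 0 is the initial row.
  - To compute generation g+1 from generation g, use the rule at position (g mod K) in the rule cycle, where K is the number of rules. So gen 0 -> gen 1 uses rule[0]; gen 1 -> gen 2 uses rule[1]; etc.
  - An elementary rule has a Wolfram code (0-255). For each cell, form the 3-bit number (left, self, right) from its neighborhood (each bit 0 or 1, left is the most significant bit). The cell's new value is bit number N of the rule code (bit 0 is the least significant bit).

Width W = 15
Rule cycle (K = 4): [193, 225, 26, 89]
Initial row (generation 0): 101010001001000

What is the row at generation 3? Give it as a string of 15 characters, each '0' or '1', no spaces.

Gen 0: 101010001001000
Gen 1 (rule 193): 000000100000011
Gen 2 (rule 225): 111110001111001
Gen 3 (rule 26): 100001011000110

Answer: 100001011000110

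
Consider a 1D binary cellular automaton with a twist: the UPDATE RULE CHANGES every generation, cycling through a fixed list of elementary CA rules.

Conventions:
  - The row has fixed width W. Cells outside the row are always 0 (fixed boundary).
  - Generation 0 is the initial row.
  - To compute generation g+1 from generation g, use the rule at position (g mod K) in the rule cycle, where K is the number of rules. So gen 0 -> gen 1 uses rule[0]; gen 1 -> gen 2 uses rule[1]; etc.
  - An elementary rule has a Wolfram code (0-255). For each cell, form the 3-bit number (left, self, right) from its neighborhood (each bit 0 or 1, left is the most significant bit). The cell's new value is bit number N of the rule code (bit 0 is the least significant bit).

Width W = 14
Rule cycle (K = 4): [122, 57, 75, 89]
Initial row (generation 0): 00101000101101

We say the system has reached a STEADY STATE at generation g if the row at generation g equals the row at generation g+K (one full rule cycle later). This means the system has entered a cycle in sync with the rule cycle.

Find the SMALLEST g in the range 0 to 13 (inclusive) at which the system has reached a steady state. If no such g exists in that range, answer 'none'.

Answer: none

Derivation:
Gen 0: 00101000101101
Gen 1 (rule 122): 01010101011110
Gen 2 (rule 57): 00101010110001
Gen 3 (rule 75): 11000000110110
Gen 4 (rule 89): 11111110110111
Gen 5 (rule 122): 10000011111101
Gen 6 (rule 57): 01111010000010
Gen 7 (rule 75): 11001000111100
Gen 8 (rule 89): 11100110100111
Gen 9 (rule 122): 10111111011101
Gen 10 (rule 57): 01100000110010
Gen 11 (rule 75): 11101111110100
Gen 12 (rule 89): 10101000010011
Gen 13 (rule 122): 01010100101111
Gen 14 (rule 57): 00101010011000
Gen 15 (rule 75): 11000000111011
Gen 16 (rule 89): 11111110101011
Gen 17 (rule 122): 10000011010111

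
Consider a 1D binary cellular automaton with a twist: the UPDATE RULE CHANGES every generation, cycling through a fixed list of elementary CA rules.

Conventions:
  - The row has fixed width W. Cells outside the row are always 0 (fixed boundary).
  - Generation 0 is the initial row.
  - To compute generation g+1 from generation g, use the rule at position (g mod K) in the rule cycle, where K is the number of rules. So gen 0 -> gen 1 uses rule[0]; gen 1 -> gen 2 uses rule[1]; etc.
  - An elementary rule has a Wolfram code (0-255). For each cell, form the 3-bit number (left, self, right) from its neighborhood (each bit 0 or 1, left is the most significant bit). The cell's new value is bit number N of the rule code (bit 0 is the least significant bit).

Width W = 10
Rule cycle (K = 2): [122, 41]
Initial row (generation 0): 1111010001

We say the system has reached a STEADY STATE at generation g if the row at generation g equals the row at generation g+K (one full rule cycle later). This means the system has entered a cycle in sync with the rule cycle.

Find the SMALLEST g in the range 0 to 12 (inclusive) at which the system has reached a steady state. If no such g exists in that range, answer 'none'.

Answer: 6

Derivation:
Gen 0: 1111010001
Gen 1 (rule 122): 1001101010
Gen 2 (rule 41): 0001010100
Gen 3 (rule 122): 0010101010
Gen 4 (rule 41): 1001010100
Gen 5 (rule 122): 0110101010
Gen 6 (rule 41): 0101010100
Gen 7 (rule 122): 1010101010
Gen 8 (rule 41): 0101010100
Gen 9 (rule 122): 1010101010
Gen 10 (rule 41): 0101010100
Gen 11 (rule 122): 1010101010
Gen 12 (rule 41): 0101010100
Gen 13 (rule 122): 1010101010
Gen 14 (rule 41): 0101010100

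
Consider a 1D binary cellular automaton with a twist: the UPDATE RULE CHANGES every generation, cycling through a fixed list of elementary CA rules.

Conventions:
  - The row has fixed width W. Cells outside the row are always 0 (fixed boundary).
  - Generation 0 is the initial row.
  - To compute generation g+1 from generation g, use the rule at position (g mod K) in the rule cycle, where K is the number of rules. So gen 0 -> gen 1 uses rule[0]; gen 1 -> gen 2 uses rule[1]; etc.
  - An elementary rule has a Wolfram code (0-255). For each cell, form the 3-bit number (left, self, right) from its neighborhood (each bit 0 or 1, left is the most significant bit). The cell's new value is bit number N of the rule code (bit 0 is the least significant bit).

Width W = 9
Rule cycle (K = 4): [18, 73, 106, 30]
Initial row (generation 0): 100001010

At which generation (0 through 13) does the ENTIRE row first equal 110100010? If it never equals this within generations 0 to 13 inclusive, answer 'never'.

Answer: never

Derivation:
Gen 0: 100001010
Gen 1 (rule 18): 010010001
Gen 2 (rule 73): 000000100
Gen 3 (rule 106): 000001000
Gen 4 (rule 30): 000011100
Gen 5 (rule 18): 000100010
Gen 6 (rule 73): 110001000
Gen 7 (rule 106): 110010000
Gen 8 (rule 30): 101111000
Gen 9 (rule 18): 000000100
Gen 10 (rule 73): 111110001
Gen 11 (rule 106): 100010010
Gen 12 (rule 30): 110111111
Gen 13 (rule 18): 000000000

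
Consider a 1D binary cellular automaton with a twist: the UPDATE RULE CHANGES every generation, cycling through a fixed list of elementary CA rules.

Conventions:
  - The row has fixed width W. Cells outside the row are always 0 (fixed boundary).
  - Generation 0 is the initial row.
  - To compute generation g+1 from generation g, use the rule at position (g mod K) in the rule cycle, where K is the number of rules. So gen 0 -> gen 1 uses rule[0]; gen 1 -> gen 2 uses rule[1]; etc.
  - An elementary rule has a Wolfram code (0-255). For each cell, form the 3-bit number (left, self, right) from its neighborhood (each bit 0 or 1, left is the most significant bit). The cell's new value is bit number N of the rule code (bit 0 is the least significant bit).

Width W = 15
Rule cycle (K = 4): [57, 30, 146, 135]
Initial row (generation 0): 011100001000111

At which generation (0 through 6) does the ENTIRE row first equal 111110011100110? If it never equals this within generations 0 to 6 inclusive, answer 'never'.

Answer: 2

Derivation:
Gen 0: 011100001000111
Gen 1 (rule 57): 010011100110100
Gen 2 (rule 30): 111110011100110
Gen 3 (rule 146): 011101101011001
Gen 4 (rule 135): 101000001000011
Gen 5 (rule 57): 010111100111010
Gen 6 (rule 30): 110100011100011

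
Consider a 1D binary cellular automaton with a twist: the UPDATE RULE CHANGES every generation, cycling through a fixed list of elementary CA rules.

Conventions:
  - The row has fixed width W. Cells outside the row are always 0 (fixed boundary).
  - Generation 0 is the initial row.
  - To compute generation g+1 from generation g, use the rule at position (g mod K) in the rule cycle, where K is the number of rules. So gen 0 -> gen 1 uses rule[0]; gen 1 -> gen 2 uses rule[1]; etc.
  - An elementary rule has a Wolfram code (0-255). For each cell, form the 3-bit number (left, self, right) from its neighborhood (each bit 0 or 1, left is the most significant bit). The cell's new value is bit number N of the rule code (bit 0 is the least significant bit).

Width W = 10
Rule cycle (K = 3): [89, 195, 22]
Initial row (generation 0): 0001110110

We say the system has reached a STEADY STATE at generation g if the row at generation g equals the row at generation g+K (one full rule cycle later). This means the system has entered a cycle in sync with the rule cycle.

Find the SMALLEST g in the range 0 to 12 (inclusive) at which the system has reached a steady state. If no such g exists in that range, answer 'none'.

Answer: 10

Derivation:
Gen 0: 0001110110
Gen 1 (rule 89): 1101010111
Gen 2 (rule 195): 0100000011
Gen 3 (rule 22): 1110000100
Gen 4 (rule 89): 1011110011
Gen 5 (rule 195): 0001110101
Gen 6 (rule 22): 0010000101
Gen 7 (rule 89): 1001110000
Gen 8 (rule 195): 0010110111
Gen 9 (rule 22): 0110000000
Gen 10 (rule 89): 0111111111
Gen 11 (rule 195): 1011111111
Gen 12 (rule 22): 1000000000
Gen 13 (rule 89): 0111111111
Gen 14 (rule 195): 1011111111
Gen 15 (rule 22): 1000000000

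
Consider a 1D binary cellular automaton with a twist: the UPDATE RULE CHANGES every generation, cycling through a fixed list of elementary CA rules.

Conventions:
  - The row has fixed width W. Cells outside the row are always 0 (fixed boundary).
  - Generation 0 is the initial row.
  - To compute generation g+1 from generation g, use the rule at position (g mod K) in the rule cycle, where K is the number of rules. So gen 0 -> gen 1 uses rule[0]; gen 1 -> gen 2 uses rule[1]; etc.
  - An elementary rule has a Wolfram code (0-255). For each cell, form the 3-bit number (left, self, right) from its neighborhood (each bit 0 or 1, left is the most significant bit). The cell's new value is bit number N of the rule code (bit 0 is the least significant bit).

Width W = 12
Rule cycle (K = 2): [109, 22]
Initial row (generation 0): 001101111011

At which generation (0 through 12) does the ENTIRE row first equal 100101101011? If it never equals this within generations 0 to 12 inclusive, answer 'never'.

Answer: never

Derivation:
Gen 0: 001101111011
Gen 1 (rule 109): 101111001111
Gen 2 (rule 22): 100000110000
Gen 3 (rule 109): 101110110111
Gen 4 (rule 22): 100000000000
Gen 5 (rule 109): 101111111111
Gen 6 (rule 22): 100000000000
Gen 7 (rule 109): 101111111111
Gen 8 (rule 22): 100000000000
Gen 9 (rule 109): 101111111111
Gen 10 (rule 22): 100000000000
Gen 11 (rule 109): 101111111111
Gen 12 (rule 22): 100000000000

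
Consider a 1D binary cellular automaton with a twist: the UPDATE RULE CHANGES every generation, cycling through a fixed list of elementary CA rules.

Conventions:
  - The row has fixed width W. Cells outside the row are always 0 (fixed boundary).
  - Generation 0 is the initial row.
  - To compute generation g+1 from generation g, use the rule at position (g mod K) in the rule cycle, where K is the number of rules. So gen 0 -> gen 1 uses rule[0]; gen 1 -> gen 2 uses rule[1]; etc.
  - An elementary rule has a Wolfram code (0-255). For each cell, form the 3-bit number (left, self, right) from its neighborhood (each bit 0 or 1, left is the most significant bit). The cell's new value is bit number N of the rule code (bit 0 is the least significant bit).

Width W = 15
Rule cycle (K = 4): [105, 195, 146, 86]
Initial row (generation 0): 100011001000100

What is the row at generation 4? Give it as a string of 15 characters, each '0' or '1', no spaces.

Answer: 011011011001111

Derivation:
Gen 0: 100011001000100
Gen 1 (rule 105): 001011000010001
Gen 2 (rule 195): 110001011100110
Gen 3 (rule 146): 001010001011001
Gen 4 (rule 86): 011011011001111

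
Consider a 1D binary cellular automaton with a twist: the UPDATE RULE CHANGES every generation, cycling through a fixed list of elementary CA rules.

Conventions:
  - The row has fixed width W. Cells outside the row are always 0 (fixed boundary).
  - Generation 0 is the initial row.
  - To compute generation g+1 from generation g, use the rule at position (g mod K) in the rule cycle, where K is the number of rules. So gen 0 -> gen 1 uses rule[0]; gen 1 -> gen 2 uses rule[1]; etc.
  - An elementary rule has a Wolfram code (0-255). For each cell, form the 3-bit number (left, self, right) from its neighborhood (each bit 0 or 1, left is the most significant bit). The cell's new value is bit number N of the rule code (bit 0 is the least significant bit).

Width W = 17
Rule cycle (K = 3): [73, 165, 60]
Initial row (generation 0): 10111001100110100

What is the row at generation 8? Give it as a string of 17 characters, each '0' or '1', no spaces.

Gen 0: 10111001100110100
Gen 1 (rule 73): 00101001100110001
Gen 2 (rule 165): 10111000000000101
Gen 3 (rule 60): 11100100000000111
Gen 4 (rule 73): 10100001111110101
Gen 5 (rule 165): 11101100111101111
Gen 6 (rule 60): 10011010100011000
Gen 7 (rule 73): 00011000001011011
Gen 8 (rule 165): 11000011101100100

Answer: 11000011101100100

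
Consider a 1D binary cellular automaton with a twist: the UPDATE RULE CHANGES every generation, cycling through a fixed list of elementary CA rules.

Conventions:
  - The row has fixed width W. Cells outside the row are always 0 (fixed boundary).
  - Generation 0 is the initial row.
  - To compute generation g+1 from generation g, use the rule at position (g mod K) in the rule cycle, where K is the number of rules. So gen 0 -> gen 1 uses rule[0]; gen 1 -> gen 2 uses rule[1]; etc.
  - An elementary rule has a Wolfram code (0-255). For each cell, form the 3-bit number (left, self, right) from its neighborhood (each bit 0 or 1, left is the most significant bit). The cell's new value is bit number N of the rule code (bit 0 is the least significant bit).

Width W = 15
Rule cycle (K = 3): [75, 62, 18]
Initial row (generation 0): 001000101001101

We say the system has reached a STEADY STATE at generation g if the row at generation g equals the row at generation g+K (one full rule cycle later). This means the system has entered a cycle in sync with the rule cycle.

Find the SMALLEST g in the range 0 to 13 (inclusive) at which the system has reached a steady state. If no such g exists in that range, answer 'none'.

Answer: none

Derivation:
Gen 0: 001000101001101
Gen 1 (rule 75): 110011000011100
Gen 2 (rule 62): 101110100110010
Gen 3 (rule 18): 000000011001101
Gen 4 (rule 75): 111111111011100
Gen 5 (rule 62): 100000000110010
Gen 6 (rule 18): 010000001001101
Gen 7 (rule 75): 100111110011100
Gen 8 (rule 62): 111100001110010
Gen 9 (rule 18): 000010010001101
Gen 10 (rule 75): 111100100111100
Gen 11 (rule 62): 100011111100010
Gen 12 (rule 18): 010100000010101
Gen 13 (rule 75): 100001111100000
Gen 14 (rule 62): 110011000010000
Gen 15 (rule 18): 001100100101000
Gen 16 (rule 75): 111101001000011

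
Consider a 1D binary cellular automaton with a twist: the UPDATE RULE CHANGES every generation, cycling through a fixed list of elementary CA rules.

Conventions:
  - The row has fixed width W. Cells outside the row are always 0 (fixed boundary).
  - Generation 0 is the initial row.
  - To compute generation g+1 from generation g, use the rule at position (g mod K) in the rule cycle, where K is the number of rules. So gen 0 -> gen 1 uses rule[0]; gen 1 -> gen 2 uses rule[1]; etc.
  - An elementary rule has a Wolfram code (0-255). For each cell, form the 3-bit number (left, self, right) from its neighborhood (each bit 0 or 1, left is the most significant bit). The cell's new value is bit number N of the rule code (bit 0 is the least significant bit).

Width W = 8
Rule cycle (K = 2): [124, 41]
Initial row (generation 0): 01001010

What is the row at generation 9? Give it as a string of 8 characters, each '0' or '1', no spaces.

Gen 0: 01001010
Gen 1 (rule 124): 01101111
Gen 2 (rule 41): 01011000
Gen 3 (rule 124): 01111100
Gen 4 (rule 41): 01000001
Gen 5 (rule 124): 01100001
Gen 6 (rule 41): 01001100
Gen 7 (rule 124): 01101110
Gen 8 (rule 41): 01011000
Gen 9 (rule 124): 01111100

Answer: 01111100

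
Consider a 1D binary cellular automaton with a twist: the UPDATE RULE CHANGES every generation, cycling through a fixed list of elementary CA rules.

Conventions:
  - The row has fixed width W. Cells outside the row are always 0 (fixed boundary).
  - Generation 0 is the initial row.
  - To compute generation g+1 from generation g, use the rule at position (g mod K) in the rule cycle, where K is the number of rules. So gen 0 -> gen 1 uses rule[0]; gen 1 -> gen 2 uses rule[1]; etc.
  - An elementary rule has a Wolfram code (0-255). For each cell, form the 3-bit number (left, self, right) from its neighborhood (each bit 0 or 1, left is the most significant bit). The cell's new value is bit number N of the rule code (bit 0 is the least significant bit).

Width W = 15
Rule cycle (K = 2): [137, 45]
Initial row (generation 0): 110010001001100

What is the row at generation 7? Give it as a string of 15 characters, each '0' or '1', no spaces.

Answer: 111000010000111

Derivation:
Gen 0: 110010001001100
Gen 1 (rule 137): 100000100001001
Gen 2 (rule 45): 101110101101001
Gen 3 (rule 137): 001100001000000
Gen 4 (rule 45): 101001101011111
Gen 5 (rule 137): 000001000011110
Gen 6 (rule 45): 111101011010000
Gen 7 (rule 137): 111000010000111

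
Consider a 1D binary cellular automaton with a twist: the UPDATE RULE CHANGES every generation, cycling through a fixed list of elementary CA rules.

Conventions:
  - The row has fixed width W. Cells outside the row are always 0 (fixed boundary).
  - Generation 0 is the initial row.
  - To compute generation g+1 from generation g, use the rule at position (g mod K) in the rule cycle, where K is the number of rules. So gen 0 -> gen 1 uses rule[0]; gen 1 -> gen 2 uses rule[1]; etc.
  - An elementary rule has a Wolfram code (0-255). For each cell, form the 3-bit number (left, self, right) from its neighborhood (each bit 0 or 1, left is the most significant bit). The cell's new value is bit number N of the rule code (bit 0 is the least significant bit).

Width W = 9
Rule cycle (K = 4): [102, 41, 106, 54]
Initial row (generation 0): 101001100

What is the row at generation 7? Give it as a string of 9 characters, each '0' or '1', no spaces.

Gen 0: 101001100
Gen 1 (rule 102): 111010100
Gen 2 (rule 41): 100101001
Gen 3 (rule 106): 001010010
Gen 4 (rule 54): 011111111
Gen 5 (rule 102): 100000001
Gen 6 (rule 41): 001111100
Gen 7 (rule 106): 011000100

Answer: 011000100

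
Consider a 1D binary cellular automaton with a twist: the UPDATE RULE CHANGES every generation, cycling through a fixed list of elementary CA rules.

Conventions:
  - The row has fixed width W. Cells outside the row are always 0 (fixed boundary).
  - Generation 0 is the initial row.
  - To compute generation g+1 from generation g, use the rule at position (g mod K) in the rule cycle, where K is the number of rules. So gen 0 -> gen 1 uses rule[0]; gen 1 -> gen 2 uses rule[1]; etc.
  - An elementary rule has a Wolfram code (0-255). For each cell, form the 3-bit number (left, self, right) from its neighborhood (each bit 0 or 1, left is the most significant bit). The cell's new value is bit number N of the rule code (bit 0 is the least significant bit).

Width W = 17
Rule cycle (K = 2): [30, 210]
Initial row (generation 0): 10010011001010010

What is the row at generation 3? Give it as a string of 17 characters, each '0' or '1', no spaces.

Gen 0: 10010011001010010
Gen 1 (rule 30): 11111110111011111
Gen 2 (rule 210): 01111110011001111
Gen 3 (rule 30): 11000001110111000

Answer: 11000001110111000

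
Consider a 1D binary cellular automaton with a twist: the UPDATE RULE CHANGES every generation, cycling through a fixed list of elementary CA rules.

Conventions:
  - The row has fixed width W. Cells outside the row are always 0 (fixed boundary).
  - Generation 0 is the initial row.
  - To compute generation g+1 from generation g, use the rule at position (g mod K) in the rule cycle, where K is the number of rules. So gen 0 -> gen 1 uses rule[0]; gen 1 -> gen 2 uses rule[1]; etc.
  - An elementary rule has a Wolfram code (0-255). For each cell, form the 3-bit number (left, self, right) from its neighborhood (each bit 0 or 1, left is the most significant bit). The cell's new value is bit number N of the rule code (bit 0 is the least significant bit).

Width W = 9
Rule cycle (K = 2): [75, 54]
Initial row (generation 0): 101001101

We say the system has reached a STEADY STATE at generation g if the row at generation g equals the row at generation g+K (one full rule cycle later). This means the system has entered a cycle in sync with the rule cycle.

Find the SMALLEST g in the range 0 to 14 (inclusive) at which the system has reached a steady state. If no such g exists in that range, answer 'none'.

Answer: 11

Derivation:
Gen 0: 101001101
Gen 1 (rule 75): 000011100
Gen 2 (rule 54): 000100010
Gen 3 (rule 75): 111001100
Gen 4 (rule 54): 000110010
Gen 5 (rule 75): 111110100
Gen 6 (rule 54): 000001110
Gen 7 (rule 75): 111111010
Gen 8 (rule 54): 000000111
Gen 9 (rule 75): 111111101
Gen 10 (rule 54): 000000011
Gen 11 (rule 75): 111111111
Gen 12 (rule 54): 000000000
Gen 13 (rule 75): 111111111
Gen 14 (rule 54): 000000000
Gen 15 (rule 75): 111111111
Gen 16 (rule 54): 000000000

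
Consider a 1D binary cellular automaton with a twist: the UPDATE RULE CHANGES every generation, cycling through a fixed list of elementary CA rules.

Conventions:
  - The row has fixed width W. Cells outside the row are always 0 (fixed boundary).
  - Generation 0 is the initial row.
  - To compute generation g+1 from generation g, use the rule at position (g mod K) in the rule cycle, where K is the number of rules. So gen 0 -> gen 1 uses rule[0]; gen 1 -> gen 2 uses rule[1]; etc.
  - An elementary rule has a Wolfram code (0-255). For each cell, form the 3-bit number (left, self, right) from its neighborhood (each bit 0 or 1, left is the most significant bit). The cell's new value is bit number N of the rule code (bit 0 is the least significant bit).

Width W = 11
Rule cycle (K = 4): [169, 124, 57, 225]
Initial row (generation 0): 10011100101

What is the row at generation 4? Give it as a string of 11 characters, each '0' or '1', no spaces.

Answer: 01100001100

Derivation:
Gen 0: 10011100101
Gen 1 (rule 169): 00011000010
Gen 2 (rule 124): 00011100011
Gen 3 (rule 57): 11010011010
Gen 4 (rule 225): 01100001100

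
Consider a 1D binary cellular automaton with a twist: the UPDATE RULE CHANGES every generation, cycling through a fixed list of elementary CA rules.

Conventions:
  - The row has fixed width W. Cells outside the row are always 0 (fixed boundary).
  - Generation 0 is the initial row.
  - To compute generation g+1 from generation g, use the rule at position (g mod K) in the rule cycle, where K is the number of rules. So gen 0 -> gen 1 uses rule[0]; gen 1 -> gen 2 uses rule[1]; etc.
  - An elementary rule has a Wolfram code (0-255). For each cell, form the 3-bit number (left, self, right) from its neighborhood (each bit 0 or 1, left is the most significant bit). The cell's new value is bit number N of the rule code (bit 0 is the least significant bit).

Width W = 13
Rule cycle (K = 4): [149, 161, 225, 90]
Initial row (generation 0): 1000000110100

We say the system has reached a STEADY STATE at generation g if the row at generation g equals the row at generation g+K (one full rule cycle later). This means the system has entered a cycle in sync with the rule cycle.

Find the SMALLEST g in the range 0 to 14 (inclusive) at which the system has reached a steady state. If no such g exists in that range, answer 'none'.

Gen 0: 1000000110100
Gen 1 (rule 149): 1111110000111
Gen 2 (rule 161): 0111100110010
Gen 3 (rule 225): 0011100010000
Gen 4 (rule 90): 0110110101000
Gen 5 (rule 149): 0000000101111
Gen 6 (rule 161): 1111110010110
Gen 7 (rule 225): 0111110001010
Gen 8 (rule 90): 1100011010001
Gen 9 (rule 149): 0011000011101
Gen 10 (rule 161): 1000011001010
Gen 11 (rule 225): 0011001000100
Gen 12 (rule 90): 0111110101010
Gen 13 (rule 149): 0011100101011
Gen 14 (rule 161): 1001000010100
Gen 15 (rule 225): 0000011001001
Gen 16 (rule 90): 0000111110110
Gen 17 (rule 149): 1110011100001
Gen 18 (rule 161): 0100001001100

Answer: none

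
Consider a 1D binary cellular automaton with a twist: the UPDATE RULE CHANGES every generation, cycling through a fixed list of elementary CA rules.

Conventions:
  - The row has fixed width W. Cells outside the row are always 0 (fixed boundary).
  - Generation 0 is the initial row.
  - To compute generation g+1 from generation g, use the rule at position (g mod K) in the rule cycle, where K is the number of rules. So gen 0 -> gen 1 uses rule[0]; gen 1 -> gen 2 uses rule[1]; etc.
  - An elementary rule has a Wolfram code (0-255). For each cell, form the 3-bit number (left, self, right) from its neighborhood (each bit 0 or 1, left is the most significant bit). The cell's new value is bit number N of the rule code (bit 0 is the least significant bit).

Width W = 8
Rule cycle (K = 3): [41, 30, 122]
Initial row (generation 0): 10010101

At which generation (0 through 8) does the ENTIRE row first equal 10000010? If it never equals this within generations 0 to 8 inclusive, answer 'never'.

Gen 0: 10010101
Gen 1 (rule 41): 00001010
Gen 2 (rule 30): 00011011
Gen 3 (rule 122): 00111111
Gen 4 (rule 41): 10100000
Gen 5 (rule 30): 10110000
Gen 6 (rule 122): 01111000
Gen 7 (rule 41): 01000011
Gen 8 (rule 30): 11100110

Answer: never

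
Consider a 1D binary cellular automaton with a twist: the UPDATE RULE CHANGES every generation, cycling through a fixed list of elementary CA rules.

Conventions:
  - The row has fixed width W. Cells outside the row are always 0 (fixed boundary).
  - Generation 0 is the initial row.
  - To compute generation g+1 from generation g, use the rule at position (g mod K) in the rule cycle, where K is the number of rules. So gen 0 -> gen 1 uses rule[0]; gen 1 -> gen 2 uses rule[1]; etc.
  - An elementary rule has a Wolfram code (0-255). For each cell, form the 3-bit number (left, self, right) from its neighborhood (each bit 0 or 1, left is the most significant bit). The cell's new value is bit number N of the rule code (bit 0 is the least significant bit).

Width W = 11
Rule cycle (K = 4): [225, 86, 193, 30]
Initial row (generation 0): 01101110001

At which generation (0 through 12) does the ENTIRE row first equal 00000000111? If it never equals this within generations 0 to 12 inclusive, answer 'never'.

Gen 0: 01101110001
Gen 1 (rule 225): 00110110100
Gen 2 (rule 86): 01010010110
Gen 3 (rule 193): 00000000010
Gen 4 (rule 30): 00000000111
Gen 5 (rule 225): 11111110011
Gen 6 (rule 86): 00000011101
Gen 7 (rule 193): 11111001100
Gen 8 (rule 30): 10000111010
Gen 9 (rule 225): 00110011100
Gen 10 (rule 86): 01011100110
Gen 11 (rule 193): 00001100010
Gen 12 (rule 30): 00011010111

Answer: 4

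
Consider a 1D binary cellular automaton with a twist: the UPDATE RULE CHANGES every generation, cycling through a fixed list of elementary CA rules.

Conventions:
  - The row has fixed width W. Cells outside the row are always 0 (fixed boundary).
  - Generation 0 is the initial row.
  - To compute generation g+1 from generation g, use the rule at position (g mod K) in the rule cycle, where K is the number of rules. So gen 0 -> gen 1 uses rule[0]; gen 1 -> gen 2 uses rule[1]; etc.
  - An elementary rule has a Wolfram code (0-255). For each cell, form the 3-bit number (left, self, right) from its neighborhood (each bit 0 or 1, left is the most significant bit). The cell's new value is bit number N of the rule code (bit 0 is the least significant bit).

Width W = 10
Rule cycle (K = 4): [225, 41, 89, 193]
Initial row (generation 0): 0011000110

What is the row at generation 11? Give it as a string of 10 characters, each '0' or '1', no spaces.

Gen 0: 0011000110
Gen 1 (rule 225): 1001010010
Gen 2 (rule 41): 0000100000
Gen 3 (rule 89): 1110011111
Gen 4 (rule 193): 0110001111
Gen 5 (rule 225): 0010100111
Gen 6 (rule 41): 1001000100
Gen 7 (rule 89): 0100110011
Gen 8 (rule 193): 0000010001
Gen 9 (rule 225): 1111000100
Gen 10 (rule 41): 1000010001
Gen 11 (rule 89): 0111001100

Answer: 0111001100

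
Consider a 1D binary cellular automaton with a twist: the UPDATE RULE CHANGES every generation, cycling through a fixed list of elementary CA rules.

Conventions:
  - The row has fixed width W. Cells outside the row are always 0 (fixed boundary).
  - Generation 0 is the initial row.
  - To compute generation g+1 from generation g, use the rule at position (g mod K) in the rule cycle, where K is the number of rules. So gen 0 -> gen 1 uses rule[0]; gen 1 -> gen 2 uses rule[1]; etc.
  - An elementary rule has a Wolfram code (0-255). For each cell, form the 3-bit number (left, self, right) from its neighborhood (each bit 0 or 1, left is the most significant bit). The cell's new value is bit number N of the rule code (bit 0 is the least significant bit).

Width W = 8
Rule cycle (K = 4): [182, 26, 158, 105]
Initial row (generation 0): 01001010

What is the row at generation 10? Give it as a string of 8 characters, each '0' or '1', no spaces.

Gen 0: 01001010
Gen 1 (rule 182): 11111111
Gen 2 (rule 26): 10000000
Gen 3 (rule 158): 11000000
Gen 4 (rule 105): 11011111
Gen 5 (rule 182): 00101110
Gen 6 (rule 26): 01001001
Gen 7 (rule 158): 11111111
Gen 8 (rule 105): 10000001
Gen 9 (rule 182): 11000011
Gen 10 (rule 26): 10100110

Answer: 10100110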